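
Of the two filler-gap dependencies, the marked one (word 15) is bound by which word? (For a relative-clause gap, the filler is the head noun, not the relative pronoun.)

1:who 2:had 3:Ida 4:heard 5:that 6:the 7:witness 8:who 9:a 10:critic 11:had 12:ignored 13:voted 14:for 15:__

The marked gap is the object of the preposition "for" of "voted".
Its filler is the fronted wh-phrase "who", at word 1.
(The other dependency links word 7 to a gap after word 12.)

1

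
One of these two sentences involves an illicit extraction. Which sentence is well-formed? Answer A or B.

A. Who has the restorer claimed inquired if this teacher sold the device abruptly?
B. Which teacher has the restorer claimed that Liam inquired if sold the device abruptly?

In B, the wh-phrase is extracted from inside a wh-island (introduced by "if"), which blocks movement.
In A, the extraction path crosses only that-complement boundaries, which are transparent.
So A is grammatical.

A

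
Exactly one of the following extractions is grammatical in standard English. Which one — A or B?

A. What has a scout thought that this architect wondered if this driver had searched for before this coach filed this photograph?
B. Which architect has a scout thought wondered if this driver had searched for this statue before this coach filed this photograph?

In A, the wh-phrase is extracted from inside a wh-island (introduced by "if"), which blocks movement.
In B, the extraction path crosses only that-complement boundaries, which are transparent.
So B is grammatical.

B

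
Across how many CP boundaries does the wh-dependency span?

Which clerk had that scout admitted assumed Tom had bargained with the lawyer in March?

"which clerk" is extracted from the subject of "assumed".
Boundaries crossed, outermost first: [Ø] — 1 in total.

1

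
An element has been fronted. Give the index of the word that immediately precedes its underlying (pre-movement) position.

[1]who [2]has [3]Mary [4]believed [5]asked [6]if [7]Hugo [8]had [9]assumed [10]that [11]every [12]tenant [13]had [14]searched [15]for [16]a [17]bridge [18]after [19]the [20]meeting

The displaced element is "who" (word 1).
It is linked across 1 clause boundary (Ø).
It functions as the subject of "asked", so the gap sits immediately after word 4 ("believed").
Base order: Mary has believed who asked if Hugo had assumed that every tenant had searched for a bridge after the meeting.

4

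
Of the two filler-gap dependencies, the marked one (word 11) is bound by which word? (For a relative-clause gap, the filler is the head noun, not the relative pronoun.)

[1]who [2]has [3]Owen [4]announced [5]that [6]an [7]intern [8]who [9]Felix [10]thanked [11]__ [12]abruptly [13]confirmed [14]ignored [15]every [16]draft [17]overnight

The marked gap is inside the relative clause, the direct object of "thanked".
Its filler is the head noun "intern" (via "who"), at word 7.
(The other dependency links word 1 to a gap after word 13.)

7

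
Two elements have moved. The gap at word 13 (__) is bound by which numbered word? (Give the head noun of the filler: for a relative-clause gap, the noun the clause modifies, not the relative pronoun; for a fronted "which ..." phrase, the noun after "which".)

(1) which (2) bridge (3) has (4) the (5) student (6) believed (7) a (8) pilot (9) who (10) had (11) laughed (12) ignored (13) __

The marked gap is the direct object of "ignored".
Its filler is the fronted wh-phrase "which bridge", at word 2.
(The other dependency links word 8 to a gap after word 9.)

2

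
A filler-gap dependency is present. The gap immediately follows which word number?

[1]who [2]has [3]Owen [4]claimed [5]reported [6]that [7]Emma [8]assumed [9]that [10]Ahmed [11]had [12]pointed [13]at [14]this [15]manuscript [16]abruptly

The displaced element is "who" (word 1).
It is linked across 1 clause boundary (Ø).
It functions as the subject of "reported", so the gap sits immediately after word 4 ("claimed").
Base order: Owen has claimed that who reported that Emma assumed that Ahmed had pointed at this manuscript abruptly.

4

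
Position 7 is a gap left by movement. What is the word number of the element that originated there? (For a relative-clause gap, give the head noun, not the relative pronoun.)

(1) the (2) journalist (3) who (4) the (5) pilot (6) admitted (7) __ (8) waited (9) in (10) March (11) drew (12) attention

The gap at 7 is the subject of "waited", inside a relative clause.
The relative pronoun is "who" (word 3); it is bound by the head noun immediately before it.
Its filler is the head noun "journalist", at word 2.

2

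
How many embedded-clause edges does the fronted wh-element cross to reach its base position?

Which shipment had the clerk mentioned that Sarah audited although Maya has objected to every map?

1

"which shipment" is extracted from the object of "audited".
Boundaries crossed, outermost first: [that] — 1 in total.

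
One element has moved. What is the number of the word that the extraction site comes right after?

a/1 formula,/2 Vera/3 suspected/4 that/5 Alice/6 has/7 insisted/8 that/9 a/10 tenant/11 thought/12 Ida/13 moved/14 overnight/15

The displaced element is "a formula" (word 2).
It is linked across 3 clause boundaries (that → that → Ø).
It functions as the direct object of "moved", so the gap sits immediately after word 14 ("moved").
Base order: Vera suspected that Alice has insisted that a tenant thought Ida moved a formula overnight.

14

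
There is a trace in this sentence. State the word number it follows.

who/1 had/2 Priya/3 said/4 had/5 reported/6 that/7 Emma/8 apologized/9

The displaced element is "who" (word 1).
It is linked across 1 clause boundary (Ø).
It functions as the subject of "reported", so the gap sits immediately after word 4 ("said").
Base order: Priya had said that who had reported that Emma apologized.

4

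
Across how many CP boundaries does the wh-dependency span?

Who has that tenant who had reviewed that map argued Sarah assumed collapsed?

"who" is extracted from the subject of "collapsed".
Boundaries crossed, outermost first: [Ø], [Ø] — 2 in total.

2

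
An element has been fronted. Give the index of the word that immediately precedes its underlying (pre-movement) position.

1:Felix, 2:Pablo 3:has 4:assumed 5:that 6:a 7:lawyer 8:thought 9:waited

8

The displaced element is "Felix" (word 1).
It is linked across 2 clause boundaries (that → Ø).
It functions as the subject of "waited", so the gap sits immediately after word 8 ("thought").
Base order: Pablo has assumed that a lawyer thought that Felix waited.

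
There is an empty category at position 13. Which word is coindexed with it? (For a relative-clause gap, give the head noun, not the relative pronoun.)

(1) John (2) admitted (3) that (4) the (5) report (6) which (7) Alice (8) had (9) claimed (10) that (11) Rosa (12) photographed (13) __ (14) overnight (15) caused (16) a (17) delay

The gap at 13 is the object of "photographed", inside a relative clause.
The relative pronoun is "which" (word 6); it is bound by the head noun immediately before it.
Its filler is the head noun "report", at word 5.

5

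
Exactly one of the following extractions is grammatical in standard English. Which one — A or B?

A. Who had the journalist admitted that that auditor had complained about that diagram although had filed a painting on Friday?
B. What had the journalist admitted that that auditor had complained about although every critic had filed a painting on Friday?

In A, the wh-phrase is extracted from inside an adjunct island (introduced by "although"), which blocks movement.
In B, the extraction path crosses only that-complement boundaries, which are transparent.
So B is grammatical.

B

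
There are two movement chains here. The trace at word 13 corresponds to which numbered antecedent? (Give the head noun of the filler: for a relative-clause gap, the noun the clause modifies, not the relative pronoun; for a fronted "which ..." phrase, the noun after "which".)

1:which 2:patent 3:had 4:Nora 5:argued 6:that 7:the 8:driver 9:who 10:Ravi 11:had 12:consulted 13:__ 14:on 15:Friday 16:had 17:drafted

The marked gap is inside the relative clause, the direct object of "consulted".
Its filler is the head noun "driver" (via "who"), at word 8.
(The other dependency links word 2 to a gap after word 17.)

8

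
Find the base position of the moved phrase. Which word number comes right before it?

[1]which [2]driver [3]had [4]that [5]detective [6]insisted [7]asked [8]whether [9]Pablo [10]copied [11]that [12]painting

6

The displaced element is "which driver" (word 2).
It is linked across 1 clause boundary (Ø).
It functions as the subject of "asked", so the gap sits immediately after word 6 ("insisted").
Base order: That detective had insisted that which driver asked whether Pablo copied that painting.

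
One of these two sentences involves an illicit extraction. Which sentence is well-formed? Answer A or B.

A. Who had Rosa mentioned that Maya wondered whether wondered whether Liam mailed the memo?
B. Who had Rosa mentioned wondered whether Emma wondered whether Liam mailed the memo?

B

In A, the wh-phrase is extracted from inside a wh-island (introduced by "whether"), which blocks movement.
In B, the extraction path crosses only that-complement boundaries, which are transparent.
So B is grammatical.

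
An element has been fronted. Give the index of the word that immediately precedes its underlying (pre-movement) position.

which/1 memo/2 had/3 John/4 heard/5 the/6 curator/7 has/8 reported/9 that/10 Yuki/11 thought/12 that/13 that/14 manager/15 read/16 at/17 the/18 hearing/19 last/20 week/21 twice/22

16

The displaced element is "which memo" (word 2).
It is linked across 3 clause boundaries (Ø → that → that).
It functions as the direct object of "read", so the gap sits immediately after word 16 ("read").
Base order: John had heard the curator has reported that Yuki thought that that manager read which memo at the hearing last week twice.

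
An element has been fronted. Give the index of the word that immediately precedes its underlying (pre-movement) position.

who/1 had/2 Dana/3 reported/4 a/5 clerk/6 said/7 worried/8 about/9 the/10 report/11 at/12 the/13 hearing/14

7

The displaced element is "who" (word 1).
It is linked across 2 clause boundaries (Ø → Ø).
It functions as the subject of "worried", so the gap sits immediately after word 7 ("said").
Base order: Dana had reported a clerk said that who worried about the report at the hearing.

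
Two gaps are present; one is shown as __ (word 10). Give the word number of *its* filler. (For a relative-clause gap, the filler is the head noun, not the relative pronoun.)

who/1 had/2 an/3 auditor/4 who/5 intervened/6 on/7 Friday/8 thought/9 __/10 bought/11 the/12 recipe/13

1

The marked gap is the subject of "bought".
Its filler is the fronted wh-phrase "who", at word 1.
(The other dependency links word 4 to a gap after word 5.)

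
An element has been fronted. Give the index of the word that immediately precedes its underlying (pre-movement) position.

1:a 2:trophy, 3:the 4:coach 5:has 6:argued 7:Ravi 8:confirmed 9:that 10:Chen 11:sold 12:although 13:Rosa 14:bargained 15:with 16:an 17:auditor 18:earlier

The displaced element is "a trophy" (word 2).
It is linked across 2 clause boundaries (Ø → that).
It functions as the direct object of "sold", so the gap sits immediately after word 11 ("sold").
Base order: The coach has argued Ravi confirmed that Chen sold a trophy although Rosa bargained with an auditor earlier.

11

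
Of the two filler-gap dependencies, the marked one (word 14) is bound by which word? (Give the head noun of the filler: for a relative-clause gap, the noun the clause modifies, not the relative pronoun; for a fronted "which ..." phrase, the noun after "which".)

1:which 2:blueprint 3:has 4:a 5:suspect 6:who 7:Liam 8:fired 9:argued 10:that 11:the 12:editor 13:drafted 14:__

The marked gap is the direct object of "drafted".
Its filler is the fronted wh-phrase "which blueprint", at word 2.
(The other dependency links word 5 to a gap after word 8.)

2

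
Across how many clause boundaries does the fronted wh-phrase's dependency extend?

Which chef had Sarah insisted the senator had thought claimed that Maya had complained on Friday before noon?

"which chef" is extracted from the subject of "claimed".
Boundaries crossed, outermost first: [Ø], [Ø] — 2 in total.

2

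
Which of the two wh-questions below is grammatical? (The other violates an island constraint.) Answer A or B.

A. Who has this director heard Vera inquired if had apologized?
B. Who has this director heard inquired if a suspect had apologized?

B

In A, the wh-phrase is extracted from inside a wh-island (introduced by "if"), which blocks movement.
In B, the extraction path crosses only that-complement boundaries, which are transparent.
So B is grammatical.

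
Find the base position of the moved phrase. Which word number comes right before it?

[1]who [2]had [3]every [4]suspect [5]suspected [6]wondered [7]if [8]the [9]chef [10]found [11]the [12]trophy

5

The displaced element is "who" (word 1).
It is linked across 1 clause boundary (Ø).
It functions as the subject of "wondered", so the gap sits immediately after word 5 ("suspected").
Base order: Every suspect had suspected that who wondered if the chef found the trophy.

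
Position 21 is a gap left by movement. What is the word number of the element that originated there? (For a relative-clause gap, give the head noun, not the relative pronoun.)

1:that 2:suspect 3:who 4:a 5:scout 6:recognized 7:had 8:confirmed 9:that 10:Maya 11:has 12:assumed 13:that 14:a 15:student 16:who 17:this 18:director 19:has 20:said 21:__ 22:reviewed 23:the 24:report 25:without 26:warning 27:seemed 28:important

The gap at 21 is the subject of "reviewed", inside a relative clause.
The relative pronoun is "who" (word 16); it is bound by the head noun immediately before it.
Its filler is the head noun "student", at word 15.

15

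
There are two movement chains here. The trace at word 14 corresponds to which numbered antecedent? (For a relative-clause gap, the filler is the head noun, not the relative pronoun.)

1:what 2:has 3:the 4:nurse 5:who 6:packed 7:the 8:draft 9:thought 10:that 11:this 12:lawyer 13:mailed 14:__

1

The marked gap is the direct object of "mailed".
Its filler is the fronted wh-phrase "what", at word 1.
(The other dependency links word 4 to a gap after word 5.)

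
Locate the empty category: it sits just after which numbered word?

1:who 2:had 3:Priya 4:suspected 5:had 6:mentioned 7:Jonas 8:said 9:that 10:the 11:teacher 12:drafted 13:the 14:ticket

The displaced element is "who" (word 1).
It is linked across 1 clause boundary (Ø).
It functions as the subject of "mentioned", so the gap sits immediately after word 4 ("suspected").
Base order: Priya had suspected that who had mentioned Jonas said that the teacher drafted the ticket.

4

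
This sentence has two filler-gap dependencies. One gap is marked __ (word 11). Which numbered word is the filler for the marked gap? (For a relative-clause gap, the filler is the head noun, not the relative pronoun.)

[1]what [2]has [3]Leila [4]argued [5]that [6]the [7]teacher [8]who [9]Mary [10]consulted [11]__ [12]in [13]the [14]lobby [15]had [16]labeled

7

The marked gap is inside the relative clause, the direct object of "consulted".
Its filler is the head noun "teacher" (via "who"), at word 7.
(The other dependency links word 1 to a gap after word 16.)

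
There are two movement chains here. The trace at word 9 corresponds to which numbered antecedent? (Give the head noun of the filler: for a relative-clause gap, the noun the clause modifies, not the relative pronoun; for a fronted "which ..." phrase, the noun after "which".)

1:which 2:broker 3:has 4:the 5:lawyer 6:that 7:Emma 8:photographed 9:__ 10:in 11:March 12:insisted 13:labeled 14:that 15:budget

5

The marked gap is inside the relative clause, the direct object of "photographed".
Its filler is the head noun "lawyer" (via "that"), at word 5.
(The other dependency links word 2 to a gap after word 12.)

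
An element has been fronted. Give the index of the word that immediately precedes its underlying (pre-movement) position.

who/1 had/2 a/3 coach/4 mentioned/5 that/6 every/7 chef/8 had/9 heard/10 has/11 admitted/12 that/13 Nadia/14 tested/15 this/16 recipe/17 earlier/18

10

The displaced element is "who" (word 1).
It is linked across 2 clause boundaries (that → Ø).
It functions as the subject of "admitted", so the gap sits immediately after word 10 ("heard").
Base order: A coach had mentioned that every chef had heard that who has admitted that Nadia tested this recipe earlier.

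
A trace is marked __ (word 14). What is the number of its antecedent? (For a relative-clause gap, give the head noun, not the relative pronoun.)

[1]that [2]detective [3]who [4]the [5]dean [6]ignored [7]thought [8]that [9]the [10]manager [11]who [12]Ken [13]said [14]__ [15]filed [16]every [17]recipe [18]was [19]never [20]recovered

The gap at 14 is the subject of "filed", inside a relative clause.
The relative pronoun is "who" (word 11); it is bound by the head noun immediately before it.
Its filler is the head noun "manager", at word 10.

10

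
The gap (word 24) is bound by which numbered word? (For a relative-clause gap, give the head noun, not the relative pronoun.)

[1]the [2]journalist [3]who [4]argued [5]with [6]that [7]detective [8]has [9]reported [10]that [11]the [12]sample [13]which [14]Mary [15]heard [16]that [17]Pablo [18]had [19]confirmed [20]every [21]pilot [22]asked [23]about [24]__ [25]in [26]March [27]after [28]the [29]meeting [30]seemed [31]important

12

The gap at 24 is the prepositional object of "asked", inside a relative clause.
The relative pronoun is "which" (word 13); it is bound by the head noun immediately before it.
Its filler is the head noun "sample", at word 12.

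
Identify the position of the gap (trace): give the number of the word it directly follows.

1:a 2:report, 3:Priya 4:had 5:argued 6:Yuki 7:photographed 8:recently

7

The displaced element is "a report" (word 2).
It is linked across 1 clause boundary (Ø).
It functions as the direct object of "photographed", so the gap sits immediately after word 7 ("photographed").
Base order: Priya had argued Yuki photographed a report recently.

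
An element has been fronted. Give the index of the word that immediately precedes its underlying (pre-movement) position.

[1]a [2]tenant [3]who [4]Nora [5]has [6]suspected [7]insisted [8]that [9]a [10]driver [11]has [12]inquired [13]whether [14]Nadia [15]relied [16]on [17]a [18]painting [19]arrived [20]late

6

The displaced element is "a tenant" (word 2).
It is linked across 1 clause boundary (Ø).
It functions as the subject of "insisted", so the gap sits immediately after word 6 ("suspected").
Base order: Nora has suspected that a tenant insisted that a driver has inquired whether Nadia relied on a painting.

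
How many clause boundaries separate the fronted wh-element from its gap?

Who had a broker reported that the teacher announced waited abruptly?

"who" is extracted from the subject of "waited".
Boundaries crossed, outermost first: [that], [Ø] — 2 in total.

2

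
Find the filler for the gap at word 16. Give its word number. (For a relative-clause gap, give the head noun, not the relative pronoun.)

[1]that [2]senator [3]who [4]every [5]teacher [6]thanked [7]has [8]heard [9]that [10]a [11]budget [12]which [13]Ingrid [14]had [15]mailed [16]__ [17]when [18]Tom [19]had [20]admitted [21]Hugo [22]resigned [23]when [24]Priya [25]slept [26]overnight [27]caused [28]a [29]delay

11

The gap at 16 is the object of "mailed", inside a relative clause.
The relative pronoun is "which" (word 12); it is bound by the head noun immediately before it.
Its filler is the head noun "budget", at word 11.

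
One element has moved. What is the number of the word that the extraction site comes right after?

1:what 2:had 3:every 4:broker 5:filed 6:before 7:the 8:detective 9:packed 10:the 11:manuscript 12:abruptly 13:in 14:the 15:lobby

5

The displaced element is "what" (word 1).
It functions as the direct object of "filed", so the gap sits immediately after word 5 ("filed").
Base order: Every broker had filed what before the detective packed the manuscript abruptly in the lobby.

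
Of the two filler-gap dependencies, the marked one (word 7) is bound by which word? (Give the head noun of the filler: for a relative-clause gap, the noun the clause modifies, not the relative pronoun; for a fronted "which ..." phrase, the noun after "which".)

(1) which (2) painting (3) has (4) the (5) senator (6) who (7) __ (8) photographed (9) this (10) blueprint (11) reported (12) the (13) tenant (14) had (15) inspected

The marked gap is inside the relative clause, the subject of "photographed".
Its filler is the head noun "senator" (via "who"), at word 5.
(The other dependency links word 2 to a gap after word 15.)

5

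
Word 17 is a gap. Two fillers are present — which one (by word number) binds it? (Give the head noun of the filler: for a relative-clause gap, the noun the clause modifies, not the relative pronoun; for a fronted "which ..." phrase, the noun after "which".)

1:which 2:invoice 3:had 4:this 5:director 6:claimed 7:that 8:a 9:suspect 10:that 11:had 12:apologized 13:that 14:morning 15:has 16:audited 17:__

2

The marked gap is the direct object of "audited".
Its filler is the fronted wh-phrase "which invoice", at word 2.
(The other dependency links word 9 to a gap after word 10.)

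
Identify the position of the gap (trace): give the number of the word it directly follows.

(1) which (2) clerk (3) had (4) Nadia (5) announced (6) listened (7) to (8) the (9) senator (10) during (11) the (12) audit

The displaced element is "which clerk" (word 2).
It is linked across 1 clause boundary (Ø).
It functions as the subject of "listened", so the gap sits immediately after word 5 ("announced").
Base order: Nadia had announced that which clerk listened to the senator during the audit.

5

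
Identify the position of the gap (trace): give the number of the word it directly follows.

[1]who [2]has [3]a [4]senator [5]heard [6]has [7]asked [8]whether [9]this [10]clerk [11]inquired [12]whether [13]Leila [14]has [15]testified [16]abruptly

The displaced element is "who" (word 1).
It is linked across 1 clause boundary (Ø).
It functions as the subject of "asked", so the gap sits immediately after word 5 ("heard").
Base order: A senator has heard that who has asked whether this clerk inquired whether Leila has testified abruptly.

5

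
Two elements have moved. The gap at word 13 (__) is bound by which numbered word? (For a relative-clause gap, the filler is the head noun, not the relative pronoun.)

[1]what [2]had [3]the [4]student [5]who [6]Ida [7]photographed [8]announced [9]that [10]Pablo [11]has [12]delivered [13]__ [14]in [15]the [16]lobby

1

The marked gap is the direct object of "delivered".
Its filler is the fronted wh-phrase "what", at word 1.
(The other dependency links word 4 to a gap after word 7.)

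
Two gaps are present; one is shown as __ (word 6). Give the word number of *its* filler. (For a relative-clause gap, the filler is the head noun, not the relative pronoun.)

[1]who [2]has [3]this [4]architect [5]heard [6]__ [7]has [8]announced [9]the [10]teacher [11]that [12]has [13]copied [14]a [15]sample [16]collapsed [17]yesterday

The marked gap is the subject of "announced".
Its filler is the fronted wh-phrase "who", at word 1.
(The other dependency links word 10 to a gap after word 11.)

1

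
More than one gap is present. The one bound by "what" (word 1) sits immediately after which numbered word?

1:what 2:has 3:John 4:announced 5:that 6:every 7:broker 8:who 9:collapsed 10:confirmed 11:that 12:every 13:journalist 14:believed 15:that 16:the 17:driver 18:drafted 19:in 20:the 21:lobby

18

The displaced element is "what" (word 1).
It is linked across 3 clause boundaries (that → that → that).
It functions as the direct object of "drafted", so the gap sits immediately after word 18 ("drafted").
Base order: John has announced that every broker who collapsed confirmed that every journalist believed that the driver drafted what in the lobby.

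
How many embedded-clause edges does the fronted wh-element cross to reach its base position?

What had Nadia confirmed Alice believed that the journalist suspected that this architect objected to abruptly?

"what" is extracted from the PP object of "objected".
Boundaries crossed, outermost first: [Ø], [that], [that] — 3 in total.

3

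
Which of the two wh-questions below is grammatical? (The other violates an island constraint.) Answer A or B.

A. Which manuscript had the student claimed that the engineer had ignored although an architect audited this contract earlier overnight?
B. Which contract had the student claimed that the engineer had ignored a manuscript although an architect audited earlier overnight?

A

In B, the wh-phrase is extracted from inside an adjunct island (introduced by "although"), which blocks movement.
In A, the extraction path crosses only that-complement boundaries, which are transparent.
So A is grammatical.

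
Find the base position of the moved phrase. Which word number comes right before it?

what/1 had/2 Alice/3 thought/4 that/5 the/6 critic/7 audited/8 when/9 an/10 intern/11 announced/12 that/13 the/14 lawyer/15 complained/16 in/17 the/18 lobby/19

The displaced element is "what" (word 1).
It is linked across 1 clause boundary (that).
It functions as the direct object of "audited", so the gap sits immediately after word 8 ("audited").
Base order: Alice had thought that the critic audited what when an intern announced that the lawyer complained in the lobby.

8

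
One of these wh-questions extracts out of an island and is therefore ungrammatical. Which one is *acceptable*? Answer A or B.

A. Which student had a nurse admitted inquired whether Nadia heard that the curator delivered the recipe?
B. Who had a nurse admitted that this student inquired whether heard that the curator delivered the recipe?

In B, the wh-phrase is extracted from inside a wh-island (introduced by "whether"), which blocks movement.
In A, the extraction path crosses only that-complement boundaries, which are transparent.
So A is grammatical.

A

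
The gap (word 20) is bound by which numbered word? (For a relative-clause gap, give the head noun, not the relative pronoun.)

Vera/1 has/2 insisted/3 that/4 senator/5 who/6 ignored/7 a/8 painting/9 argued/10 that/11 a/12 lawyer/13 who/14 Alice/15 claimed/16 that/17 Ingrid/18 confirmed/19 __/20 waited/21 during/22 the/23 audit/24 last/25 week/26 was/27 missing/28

13

The gap at 20 is the subject of "waited", inside a relative clause.
The relative pronoun is "who" (word 14); it is bound by the head noun immediately before it.
Its filler is the head noun "lawyer", at word 13.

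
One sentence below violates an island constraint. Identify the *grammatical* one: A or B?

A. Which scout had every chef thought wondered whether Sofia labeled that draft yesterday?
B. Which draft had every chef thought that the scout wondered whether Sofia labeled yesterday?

In B, the wh-phrase is extracted from inside a wh-island (introduced by "whether"), which blocks movement.
In A, the extraction path crosses only that-complement boundaries, which are transparent.
So A is grammatical.

A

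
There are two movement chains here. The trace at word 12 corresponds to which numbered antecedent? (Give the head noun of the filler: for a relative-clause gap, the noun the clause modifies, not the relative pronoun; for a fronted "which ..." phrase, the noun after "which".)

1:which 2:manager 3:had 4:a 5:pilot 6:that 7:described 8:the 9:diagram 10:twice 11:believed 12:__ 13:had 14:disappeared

The marked gap is the subject of "disappeared".
Its filler is the fronted wh-phrase "which manager", at word 2.
(The other dependency links word 5 to a gap after word 6.)

2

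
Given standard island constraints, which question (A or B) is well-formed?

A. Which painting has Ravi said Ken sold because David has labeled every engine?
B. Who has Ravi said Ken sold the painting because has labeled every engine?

In B, the wh-phrase is extracted from inside an adjunct island (introduced by "because"), which blocks movement.
In A, the extraction path crosses only that-complement boundaries, which are transparent.
So A is grammatical.

A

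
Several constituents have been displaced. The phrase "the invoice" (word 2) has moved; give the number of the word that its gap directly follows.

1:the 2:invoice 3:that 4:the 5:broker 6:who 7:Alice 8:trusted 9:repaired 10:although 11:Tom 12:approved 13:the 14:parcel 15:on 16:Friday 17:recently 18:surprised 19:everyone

The displaced element is "the invoice" (word 2).
It functions as the direct object of "repaired", so the gap sits immediately after word 9 ("repaired").
Base order: The broker who Alice trusted repaired the invoice although Tom approved the parcel on Friday recently.

9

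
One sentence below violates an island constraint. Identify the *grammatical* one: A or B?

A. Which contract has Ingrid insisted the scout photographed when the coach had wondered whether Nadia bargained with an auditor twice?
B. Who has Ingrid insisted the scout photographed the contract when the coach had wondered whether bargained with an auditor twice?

In B, the wh-phrase is extracted from inside an adjunct island (introduced by "when"), which blocks movement.
In A, the extraction path crosses only that-complement boundaries, which are transparent.
So A is grammatical.

A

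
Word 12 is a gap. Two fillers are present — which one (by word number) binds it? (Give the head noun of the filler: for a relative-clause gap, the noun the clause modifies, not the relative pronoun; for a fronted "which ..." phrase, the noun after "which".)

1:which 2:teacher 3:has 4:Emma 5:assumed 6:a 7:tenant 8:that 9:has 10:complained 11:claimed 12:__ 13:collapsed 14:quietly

2

The marked gap is the subject of "collapsed".
Its filler is the fronted wh-phrase "which teacher", at word 2.
(The other dependency links word 7 to a gap after word 8.)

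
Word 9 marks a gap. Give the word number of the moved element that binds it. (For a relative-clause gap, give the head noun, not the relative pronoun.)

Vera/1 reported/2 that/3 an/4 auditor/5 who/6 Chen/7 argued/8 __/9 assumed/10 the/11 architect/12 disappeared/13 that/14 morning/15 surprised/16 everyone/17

The gap at 9 is the subject of "assumed", inside a relative clause.
The relative pronoun is "who" (word 6); it is bound by the head noun immediately before it.
Its filler is the head noun "auditor", at word 5.

5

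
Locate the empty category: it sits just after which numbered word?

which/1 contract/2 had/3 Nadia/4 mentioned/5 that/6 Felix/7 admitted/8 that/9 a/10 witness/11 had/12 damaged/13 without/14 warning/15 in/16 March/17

13

The displaced element is "which contract" (word 2).
It is linked across 2 clause boundaries (that → that).
It functions as the direct object of "damaged", so the gap sits immediately after word 13 ("damaged").
Base order: Nadia had mentioned that Felix admitted that a witness had damaged which contract without warning in March.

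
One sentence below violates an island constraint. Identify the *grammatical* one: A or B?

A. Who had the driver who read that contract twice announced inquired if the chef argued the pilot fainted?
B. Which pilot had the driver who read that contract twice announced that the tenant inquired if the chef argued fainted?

A

In B, the wh-phrase is extracted from inside a wh-island (introduced by "if"), which blocks movement.
In A, the extraction path crosses only that-complement boundaries, which are transparent.
So A is grammatical.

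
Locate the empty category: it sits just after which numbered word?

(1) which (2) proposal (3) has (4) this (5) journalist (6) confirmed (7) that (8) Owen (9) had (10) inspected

10

The displaced element is "which proposal" (word 2).
It is linked across 1 clause boundary (that).
It functions as the direct object of "inspected", so the gap sits immediately after word 10 ("inspected").
Base order: This journalist has confirmed that Owen had inspected which proposal.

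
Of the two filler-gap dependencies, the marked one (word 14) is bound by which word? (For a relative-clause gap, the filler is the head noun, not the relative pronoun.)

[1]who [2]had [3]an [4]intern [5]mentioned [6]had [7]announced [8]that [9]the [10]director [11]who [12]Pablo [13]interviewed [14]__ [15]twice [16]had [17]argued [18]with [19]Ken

The marked gap is inside the relative clause, the direct object of "interviewed".
Its filler is the head noun "director" (via "who"), at word 10.
(The other dependency links word 1 to a gap after word 5.)

10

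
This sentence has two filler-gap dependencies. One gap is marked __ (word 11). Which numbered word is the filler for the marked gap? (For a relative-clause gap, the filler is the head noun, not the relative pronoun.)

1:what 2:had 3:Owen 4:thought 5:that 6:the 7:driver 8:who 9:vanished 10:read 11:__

1

The marked gap is the direct object of "read".
Its filler is the fronted wh-phrase "what", at word 1.
(The other dependency links word 7 to a gap after word 8.)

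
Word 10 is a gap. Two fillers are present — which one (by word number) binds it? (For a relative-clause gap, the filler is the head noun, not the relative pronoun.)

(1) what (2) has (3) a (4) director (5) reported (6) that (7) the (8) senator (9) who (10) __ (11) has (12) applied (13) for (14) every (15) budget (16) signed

8

The marked gap is inside the relative clause, the subject of "applied".
Its filler is the head noun "senator" (via "who"), at word 8.
(The other dependency links word 1 to a gap after word 16.)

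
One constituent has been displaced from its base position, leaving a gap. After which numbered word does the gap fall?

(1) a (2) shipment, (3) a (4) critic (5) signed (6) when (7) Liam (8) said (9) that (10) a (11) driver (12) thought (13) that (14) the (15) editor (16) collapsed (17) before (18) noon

The displaced element is "a shipment" (word 2).
It functions as the direct object of "signed", so the gap sits immediately after word 5 ("signed").
Base order: A critic signed a shipment when Liam said that a driver thought that the editor collapsed before noon.

5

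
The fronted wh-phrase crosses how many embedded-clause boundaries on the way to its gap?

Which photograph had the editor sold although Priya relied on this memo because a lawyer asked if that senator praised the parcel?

0

"which photograph" originates inside the matrix clause — no clause boundary is crossed.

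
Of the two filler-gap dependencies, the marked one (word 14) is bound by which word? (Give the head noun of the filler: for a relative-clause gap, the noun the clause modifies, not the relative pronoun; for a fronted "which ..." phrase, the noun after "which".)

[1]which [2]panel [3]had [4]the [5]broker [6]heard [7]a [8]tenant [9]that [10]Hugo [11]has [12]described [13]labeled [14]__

The marked gap is the direct object of "labeled".
Its filler is the fronted wh-phrase "which panel", at word 2.
(The other dependency links word 8 to a gap after word 12.)

2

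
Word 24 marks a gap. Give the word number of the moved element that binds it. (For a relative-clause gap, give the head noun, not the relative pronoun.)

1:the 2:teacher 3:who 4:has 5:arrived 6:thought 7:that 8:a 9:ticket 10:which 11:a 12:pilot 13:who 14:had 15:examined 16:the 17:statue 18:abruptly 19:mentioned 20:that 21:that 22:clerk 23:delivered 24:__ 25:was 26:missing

9

The gap at 24 is the object of "delivered", inside a relative clause.
The relative pronoun is "which" (word 10); it is bound by the head noun immediately before it.
Its filler is the head noun "ticket", at word 9.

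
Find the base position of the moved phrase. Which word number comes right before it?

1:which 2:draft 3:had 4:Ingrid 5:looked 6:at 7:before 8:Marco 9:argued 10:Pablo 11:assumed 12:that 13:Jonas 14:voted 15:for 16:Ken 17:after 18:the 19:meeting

The displaced element is "which draft" (word 2).
It functions as the object of the preposition "at" of "looked", so the gap sits immediately after word 6 ("at").
Base order: Ingrid had looked at which draft before Marco argued Pablo assumed that Jonas voted for Ken after the meeting.

6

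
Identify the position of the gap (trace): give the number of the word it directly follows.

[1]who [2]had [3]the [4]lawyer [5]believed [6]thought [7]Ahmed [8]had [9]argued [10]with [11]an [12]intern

5

The displaced element is "who" (word 1).
It is linked across 1 clause boundary (Ø).
It functions as the subject of "thought", so the gap sits immediately after word 5 ("believed").
Base order: The lawyer had believed that who thought Ahmed had argued with an intern.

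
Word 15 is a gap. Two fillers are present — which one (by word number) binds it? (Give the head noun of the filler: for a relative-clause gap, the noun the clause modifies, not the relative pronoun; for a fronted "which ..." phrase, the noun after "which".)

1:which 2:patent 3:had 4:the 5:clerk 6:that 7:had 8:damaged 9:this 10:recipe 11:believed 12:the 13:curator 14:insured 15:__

The marked gap is the direct object of "insured".
Its filler is the fronted wh-phrase "which patent", at word 2.
(The other dependency links word 5 to a gap after word 6.)

2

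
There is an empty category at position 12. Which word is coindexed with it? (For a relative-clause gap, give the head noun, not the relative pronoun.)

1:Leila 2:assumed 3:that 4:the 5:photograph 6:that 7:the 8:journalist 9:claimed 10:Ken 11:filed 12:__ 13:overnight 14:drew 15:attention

5

The gap at 12 is the object of "filed", inside a relative clause.
The relative pronoun is "that" (word 6); it is bound by the head noun immediately before it.
Its filler is the head noun "photograph", at word 5.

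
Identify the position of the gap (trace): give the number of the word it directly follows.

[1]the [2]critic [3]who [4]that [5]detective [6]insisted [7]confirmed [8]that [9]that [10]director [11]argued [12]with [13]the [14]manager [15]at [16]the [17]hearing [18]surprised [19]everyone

6

The displaced element is "the critic" (word 2).
It is linked across 1 clause boundary (Ø).
It functions as the subject of "confirmed", so the gap sits immediately after word 6 ("insisted").
Base order: That detective insisted that the critic confirmed that that director argued with the manager at the hearing.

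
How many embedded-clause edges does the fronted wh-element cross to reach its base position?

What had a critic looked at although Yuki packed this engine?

"what" originates inside the matrix clause — no clause boundary is crossed.

0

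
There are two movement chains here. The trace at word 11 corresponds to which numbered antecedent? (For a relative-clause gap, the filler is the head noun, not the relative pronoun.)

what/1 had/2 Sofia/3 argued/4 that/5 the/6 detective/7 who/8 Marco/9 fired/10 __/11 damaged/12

The marked gap is inside the relative clause, the direct object of "fired".
Its filler is the head noun "detective" (via "who"), at word 7.
(The other dependency links word 1 to a gap after word 12.)

7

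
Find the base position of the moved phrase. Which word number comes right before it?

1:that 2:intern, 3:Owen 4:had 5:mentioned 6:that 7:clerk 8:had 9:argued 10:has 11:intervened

9

The displaced element is "that intern" (word 2).
It is linked across 2 clause boundaries (Ø → Ø).
It functions as the subject of "intervened", so the gap sits immediately after word 9 ("argued").
Base order: Owen had mentioned that clerk had argued that intern has intervened.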